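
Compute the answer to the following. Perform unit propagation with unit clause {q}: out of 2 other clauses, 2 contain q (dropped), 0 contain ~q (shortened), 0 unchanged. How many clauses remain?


Satisfied (removed): 2
Shortened (remain): 0
Unchanged (remain): 0
Remaining = 0 + 0 = 0

0


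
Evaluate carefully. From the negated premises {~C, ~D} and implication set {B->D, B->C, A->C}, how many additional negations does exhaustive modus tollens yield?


Initial negated facts: {~C, ~D}
Apply modus tollens to closure:
  ~D and B->D  =>  ~B
  ~C and A->C  =>  ~A
Final negated: {~A, ~B, ~C, ~D}
New negations: {~A, ~B}
Count = 2

2


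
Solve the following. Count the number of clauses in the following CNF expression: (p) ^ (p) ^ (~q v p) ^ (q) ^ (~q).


A CNF formula is a conjunction of clauses.
Clauses are separated by ^.
Counting the conjuncts: 5 clauses.

5


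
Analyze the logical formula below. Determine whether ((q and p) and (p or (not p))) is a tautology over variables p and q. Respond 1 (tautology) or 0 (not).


Check all 4 assignments:
p=0, q=0: 0
p=0, q=1: 0
p=1, q=0: 0
p=1, q=1: 1
Satisfying count = 1/4.
Tautology iff count = 4: no.

0


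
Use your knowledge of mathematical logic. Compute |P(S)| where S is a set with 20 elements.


The power set of a set with n elements has 2^n elements.
|P(S)| = 2^20 = 1048576

1048576


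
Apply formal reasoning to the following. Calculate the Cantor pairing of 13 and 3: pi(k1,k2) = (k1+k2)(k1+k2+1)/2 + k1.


k1 + k2 = 16
(k1+k2)(k1+k2+1)/2 = 16 * 17 / 2 = 136
pi = 136 + 13 = 149

149


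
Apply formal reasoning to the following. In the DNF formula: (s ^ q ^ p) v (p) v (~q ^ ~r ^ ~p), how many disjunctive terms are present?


A DNF formula is a disjunction of terms (conjunctions).
Terms are separated by v.
Counting the disjuncts: 3 terms.

3


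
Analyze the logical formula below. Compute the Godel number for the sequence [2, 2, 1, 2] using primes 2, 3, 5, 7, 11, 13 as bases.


Encode each element as an exponent of the corresponding prime:
  2^2 = 4
  3^2 = 9
  5^1 = 5
  7^2 = 49
Product = 4 * 9 * 5 * 49 = 8820

8820


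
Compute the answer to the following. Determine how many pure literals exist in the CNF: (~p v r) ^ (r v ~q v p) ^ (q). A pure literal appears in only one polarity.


Check each variable for pure literal status:
p: mixed (not pure)
q: mixed (not pure)
r: pure positive
Pure literal count = 1

1


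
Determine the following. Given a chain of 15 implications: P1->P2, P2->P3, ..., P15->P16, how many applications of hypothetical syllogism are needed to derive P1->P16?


With 15 implications in a chain connecting 16 propositions:
P1->P2, P2->P3, ..., P15->P16
Steps needed = (number of implications) - 1 = 15 - 1 = 14

14


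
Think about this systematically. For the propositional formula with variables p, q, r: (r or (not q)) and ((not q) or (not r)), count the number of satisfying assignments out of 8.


Evaluate all 8 assignments for p, q, r:
p=0, q=0, r=0: 1
p=0, q=0, r=1: 1
p=0, q=1, r=0: 0
p=0, q=1, r=1: 0
p=1, q=0, r=0: 1
p=1, q=0, r=1: 1
p=1, q=1, r=0: 0
p=1, q=1, r=1: 0
Satisfying count = 4

4


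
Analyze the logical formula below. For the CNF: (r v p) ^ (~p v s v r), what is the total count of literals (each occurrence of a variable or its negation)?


Counting literals in each clause:
Clause 1: 2 literal(s)
Clause 2: 3 literal(s)
Total = 5

5


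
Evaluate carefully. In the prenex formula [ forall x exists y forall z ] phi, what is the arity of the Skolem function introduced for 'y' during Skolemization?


Quantifier prefix: forall x exists y forall z
'y' is existentially quantified at position 2.
Universal variables preceding it: x
Skolem function arity = 1

1


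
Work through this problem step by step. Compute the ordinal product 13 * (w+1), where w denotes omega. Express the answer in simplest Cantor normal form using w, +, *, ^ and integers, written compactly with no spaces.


Compute 13 * (w+1).
Ordinal * is associative and left-distributive over +, but NOT commutative; for finite n>1, n*w = w but w*n stays w*n.
By left-distributivity: 13 * (w+1) = 13*w + 13*1 = w + 13 = w+13.
Result = w+13

w+13


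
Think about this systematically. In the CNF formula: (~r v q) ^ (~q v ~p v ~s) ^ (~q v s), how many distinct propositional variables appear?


Identify each variable that appears in the formula.
Variables found: p, q, r, s
Count = 4

4


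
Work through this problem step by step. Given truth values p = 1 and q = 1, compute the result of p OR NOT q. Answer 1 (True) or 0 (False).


p = 1, q = 1
Operation: p OR NOT q
Evaluate: 1 OR NOT 1 = 1

1


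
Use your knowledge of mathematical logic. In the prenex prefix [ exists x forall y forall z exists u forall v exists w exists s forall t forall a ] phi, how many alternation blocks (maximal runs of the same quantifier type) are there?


Quantifier-type sequence: E A A E A E E A A  (A=forall, E=exists)
Group into maximal same-type runs:
  Ex1 | Ax2 | Ex1 | Ax1 | Ex2 | Ax2
Number of blocks = 6

6


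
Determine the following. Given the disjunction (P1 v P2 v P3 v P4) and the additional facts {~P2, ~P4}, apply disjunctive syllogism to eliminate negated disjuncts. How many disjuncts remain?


Original disjuncts (4): P1, P2, P3, P4
Negated (eliminate): ~P2, ~P4
Remaining disjuncts: P1, P3
Count = 4 - 2 = 2

2


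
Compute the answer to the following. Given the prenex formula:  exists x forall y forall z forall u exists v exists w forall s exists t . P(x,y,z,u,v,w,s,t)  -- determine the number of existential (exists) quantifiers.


Quantifier prefix: exists x forall y forall z forall u exists v exists w forall s exists t
Mark each quantifier type:
  E U U U E E U E
Universal count = 4, Existential count = 4
Asked for existential (exists) quantifiers: 4

4


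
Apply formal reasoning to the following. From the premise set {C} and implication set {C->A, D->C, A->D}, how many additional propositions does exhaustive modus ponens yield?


Initial facts: {C}
Apply modus ponens to closure:
  C and C->A  =>  A
  A and A->D  =>  D
Final known: {A, C, D}
New propositions: {A, D}
Count = 2

2


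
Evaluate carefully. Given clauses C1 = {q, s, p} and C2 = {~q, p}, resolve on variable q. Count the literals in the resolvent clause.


Remove q from C1 and ~q from C2.
C1 remainder: {s, p}
C2 remainder: {p}
Union (resolvent): {p, s}
Resolvent has 2 literal(s).

2


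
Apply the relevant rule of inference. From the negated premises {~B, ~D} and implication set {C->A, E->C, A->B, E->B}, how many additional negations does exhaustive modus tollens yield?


Initial negated facts: {~B, ~D}
Apply modus tollens to closure:
  ~B and A->B  =>  ~A
  ~B and E->B  =>  ~E
  ~A and C->A  =>  ~C
Final negated: {~A, ~B, ~C, ~D, ~E}
New negations: {~A, ~C, ~E}
Count = 3

3


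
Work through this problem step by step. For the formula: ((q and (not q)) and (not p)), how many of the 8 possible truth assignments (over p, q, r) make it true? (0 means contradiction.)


Check all 8 assignments:
p=0, q=0, r=0: 0
p=0, q=0, r=1: 0
p=0, q=1, r=0: 0
p=0, q=1, r=1: 0
p=1, q=0, r=0: 0
p=1, q=0, r=1: 0
p=1, q=1, r=0: 0
p=1, q=1, r=1: 0
Count of True = 0

0


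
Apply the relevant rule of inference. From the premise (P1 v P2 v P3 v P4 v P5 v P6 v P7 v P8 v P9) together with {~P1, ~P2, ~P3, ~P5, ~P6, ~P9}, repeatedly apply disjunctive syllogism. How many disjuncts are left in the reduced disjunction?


Original disjuncts (9): P1, P2, P3, P4, P5, P6, P7, P8, P9
Negated (eliminate): ~P1, ~P2, ~P3, ~P5, ~P6, ~P9
Remaining disjuncts: P4, P7, P8
Count = 9 - 6 = 3

3


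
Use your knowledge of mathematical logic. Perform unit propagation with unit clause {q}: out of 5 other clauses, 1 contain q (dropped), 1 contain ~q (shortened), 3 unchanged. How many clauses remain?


Satisfied (removed): 1
Shortened (remain): 1
Unchanged (remain): 3
Remaining = 1 + 3 = 4

4


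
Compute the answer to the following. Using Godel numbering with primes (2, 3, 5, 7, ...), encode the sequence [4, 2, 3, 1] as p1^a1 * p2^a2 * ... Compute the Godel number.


Encode each element as an exponent of the corresponding prime:
  2^4 = 16
  3^2 = 9
  5^3 = 125
  7^1 = 7
Product = 16 * 9 * 125 * 7 = 126000

126000


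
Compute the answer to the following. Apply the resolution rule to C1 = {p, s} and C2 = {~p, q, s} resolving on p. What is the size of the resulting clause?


Remove p from C1 and ~p from C2.
C1 remainder: {s}
C2 remainder: {q, s}
Union (resolvent): {q, s}
Resolvent has 2 literal(s).

2


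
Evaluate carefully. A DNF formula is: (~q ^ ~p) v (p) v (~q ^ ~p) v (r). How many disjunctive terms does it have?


A DNF formula is a disjunction of terms (conjunctions).
Terms are separated by v.
Counting the disjuncts: 4 terms.

4


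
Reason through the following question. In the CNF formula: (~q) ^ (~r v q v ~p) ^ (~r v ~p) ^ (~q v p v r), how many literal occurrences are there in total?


Counting literals in each clause:
Clause 1: 1 literal(s)
Clause 2: 3 literal(s)
Clause 3: 2 literal(s)
Clause 4: 3 literal(s)
Total = 9

9


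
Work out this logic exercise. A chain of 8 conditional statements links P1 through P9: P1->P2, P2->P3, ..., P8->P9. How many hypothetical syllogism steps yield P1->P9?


With 8 implications in a chain connecting 9 propositions:
P1->P2, P2->P3, ..., P8->P9
Steps needed = (number of implications) - 1 = 8 - 1 = 7

7


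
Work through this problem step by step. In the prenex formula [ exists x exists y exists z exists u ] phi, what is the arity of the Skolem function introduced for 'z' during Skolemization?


Quantifier prefix: exists x exists y exists z exists u
'z' is existentially quantified at position 3.
No universal quantifiers precede it.
Skolem function arity = 0 (a Skolem constant)

0


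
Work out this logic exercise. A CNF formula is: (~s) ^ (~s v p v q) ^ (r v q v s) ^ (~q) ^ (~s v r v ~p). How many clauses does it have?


A CNF formula is a conjunction of clauses.
Clauses are separated by ^.
Counting the conjuncts: 5 clauses.

5


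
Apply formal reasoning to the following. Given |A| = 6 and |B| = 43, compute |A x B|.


The Cartesian product A x B contains all ordered pairs (a, b).
|A x B| = |A| * |B| = 6 * 43 = 258

258


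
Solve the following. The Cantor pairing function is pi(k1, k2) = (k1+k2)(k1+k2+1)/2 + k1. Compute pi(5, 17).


k1 + k2 = 22
(k1+k2)(k1+k2+1)/2 = 22 * 23 / 2 = 253
pi = 253 + 5 = 258

258


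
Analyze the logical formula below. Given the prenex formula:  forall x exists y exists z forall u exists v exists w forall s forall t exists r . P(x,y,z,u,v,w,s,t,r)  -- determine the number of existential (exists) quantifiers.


Quantifier prefix: forall x exists y exists z forall u exists v exists w forall s forall t exists r
Mark each quantifier type:
  U E E U E E U U E
Universal count = 4, Existential count = 5
Asked for existential (exists) quantifiers: 5

5


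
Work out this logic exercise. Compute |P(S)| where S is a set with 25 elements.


The power set of a set with n elements has 2^n elements.
|P(S)| = 2^25 = 33554432

33554432


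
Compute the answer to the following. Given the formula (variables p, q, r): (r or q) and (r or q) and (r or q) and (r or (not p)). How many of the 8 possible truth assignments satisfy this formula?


Evaluate all 8 assignments for p, q, r:
p=0, q=0, r=0: 0
p=0, q=0, r=1: 1
p=0, q=1, r=0: 1
p=0, q=1, r=1: 1
p=1, q=0, r=0: 0
p=1, q=0, r=1: 1
p=1, q=1, r=0: 0
p=1, q=1, r=1: 1
Satisfying count = 5

5


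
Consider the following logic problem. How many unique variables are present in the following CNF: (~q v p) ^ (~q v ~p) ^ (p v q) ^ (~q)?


Identify each variable that appears in the formula.
Variables found: p, q
Count = 2

2


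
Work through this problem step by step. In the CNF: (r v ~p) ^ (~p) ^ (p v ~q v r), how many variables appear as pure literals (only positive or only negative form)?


Check each variable for pure literal status:
p: mixed (not pure)
q: pure negative
r: pure positive
Pure literal count = 2

2


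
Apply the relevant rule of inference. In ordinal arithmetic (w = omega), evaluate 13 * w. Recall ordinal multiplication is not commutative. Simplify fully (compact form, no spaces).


Compute 13 * w.
Ordinal * is associative and left-distributive over +, but NOT commutative; for finite n>1, n*w = w but w*n stays w*n.
For finite n>0, n * w = sup{n*k : k<w} = w. So 13 * w = w.
Result = w

w


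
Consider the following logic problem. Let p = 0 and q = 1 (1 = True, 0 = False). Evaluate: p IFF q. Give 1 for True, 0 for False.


p = 0, q = 1
Operation: p IFF q
Evaluate: 0 IFF 1 = 0

0


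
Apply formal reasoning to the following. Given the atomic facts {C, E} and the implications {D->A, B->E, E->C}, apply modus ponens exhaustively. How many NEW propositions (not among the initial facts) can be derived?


Initial facts: {C, E}
Apply modus ponens to closure:
  (no implication fires)
Final known: {C, E}
New propositions: {(none)}
Count = 0

0


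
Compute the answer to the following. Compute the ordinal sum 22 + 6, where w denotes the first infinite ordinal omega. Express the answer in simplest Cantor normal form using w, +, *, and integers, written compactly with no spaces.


Compute 22 + 6.
Ordinal + is associative but NOT commutative; for finite n>0, n + w = w but w + n stays w+n.
Both operands finite; ordinal + agrees with natural +: 22 + 6 = 28.
Result = 28

28


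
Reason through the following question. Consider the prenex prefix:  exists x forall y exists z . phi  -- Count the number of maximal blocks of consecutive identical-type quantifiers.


Quantifier-type sequence: E A E  (A=forall, E=exists)
Group into maximal same-type runs:
  Ex1 | Ax1 | Ex1
Number of blocks = 3

3


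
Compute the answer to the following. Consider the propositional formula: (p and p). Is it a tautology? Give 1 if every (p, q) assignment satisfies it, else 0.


Check all 4 assignments:
p=0, q=0: 0
p=0, q=1: 0
p=1, q=0: 1
p=1, q=1: 1
Satisfying count = 2/4.
Tautology iff count = 4: no.

0


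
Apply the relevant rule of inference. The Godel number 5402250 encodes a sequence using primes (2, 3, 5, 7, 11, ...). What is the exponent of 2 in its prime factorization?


Factorize 5402250 by dividing by 2 repeatedly.
Division steps: 2 divides 5402250 exactly 1 time(s).
Exponent of 2 = 1

1


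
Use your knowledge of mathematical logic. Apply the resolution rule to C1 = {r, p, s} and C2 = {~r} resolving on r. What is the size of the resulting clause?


Remove r from C1 and ~r from C2.
C1 remainder: {p, s}
C2 remainder: {}
Union (resolvent): {p, s}
Resolvent has 2 literal(s).

2


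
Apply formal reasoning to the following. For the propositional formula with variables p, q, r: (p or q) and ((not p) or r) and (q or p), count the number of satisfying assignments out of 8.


Evaluate all 8 assignments for p, q, r:
p=0, q=0, r=0: 0
p=0, q=0, r=1: 0
p=0, q=1, r=0: 1
p=0, q=1, r=1: 1
p=1, q=0, r=0: 0
p=1, q=0, r=1: 1
p=1, q=1, r=0: 0
p=1, q=1, r=1: 1
Satisfying count = 4

4


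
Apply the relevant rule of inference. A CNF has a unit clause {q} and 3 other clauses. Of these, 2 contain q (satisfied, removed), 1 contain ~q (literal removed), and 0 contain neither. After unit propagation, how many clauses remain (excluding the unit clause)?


Satisfied (removed): 2
Shortened (remain): 1
Unchanged (remain): 0
Remaining = 1 + 0 = 1

1


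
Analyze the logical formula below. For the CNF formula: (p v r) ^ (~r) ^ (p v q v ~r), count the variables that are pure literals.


Check each variable for pure literal status:
p: pure positive
q: pure positive
r: mixed (not pure)
Pure literal count = 2

2


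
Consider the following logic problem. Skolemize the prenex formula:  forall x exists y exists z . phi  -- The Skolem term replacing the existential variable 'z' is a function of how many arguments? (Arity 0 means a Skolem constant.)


Quantifier prefix: forall x exists y exists z
'z' is existentially quantified at position 3.
Universal variables preceding it: x
Skolem function arity = 1

1


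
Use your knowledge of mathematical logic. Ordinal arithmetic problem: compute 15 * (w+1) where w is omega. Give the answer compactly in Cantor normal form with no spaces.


Compute 15 * (w+1).
Ordinal * is associative and left-distributive over +, but NOT commutative; for finite n>1, n*w = w but w*n stays w*n.
By left-distributivity: 15 * (w+1) = 15*w + 15*1 = w + 15 = w+15.
Result = w+15

w+15


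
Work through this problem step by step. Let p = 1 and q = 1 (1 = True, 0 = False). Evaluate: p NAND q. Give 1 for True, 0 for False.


p = 1, q = 1
Operation: p NAND q
Evaluate: 1 NAND 1 = 0

0


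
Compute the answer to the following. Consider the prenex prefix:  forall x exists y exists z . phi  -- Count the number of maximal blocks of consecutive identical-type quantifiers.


Quantifier-type sequence: A E E  (A=forall, E=exists)
Group into maximal same-type runs:
  Ax1 | Ex2
Number of blocks = 2

2


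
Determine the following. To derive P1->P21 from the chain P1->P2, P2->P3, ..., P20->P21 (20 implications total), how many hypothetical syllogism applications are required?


With 20 implications in a chain connecting 21 propositions:
P1->P2, P2->P3, ..., P20->P21
Steps needed = (number of implications) - 1 = 20 - 1 = 19

19


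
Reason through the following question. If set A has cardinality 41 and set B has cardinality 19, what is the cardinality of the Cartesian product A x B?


The Cartesian product A x B contains all ordered pairs (a, b).
|A x B| = |A| * |B| = 41 * 19 = 779

779


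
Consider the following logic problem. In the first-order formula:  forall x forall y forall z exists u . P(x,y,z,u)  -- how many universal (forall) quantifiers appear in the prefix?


Quantifier prefix: forall x forall y forall z exists u
Mark each quantifier type:
  U U U E
Universal count = 3, Existential count = 1
Asked for universal (forall) quantifiers: 3

3


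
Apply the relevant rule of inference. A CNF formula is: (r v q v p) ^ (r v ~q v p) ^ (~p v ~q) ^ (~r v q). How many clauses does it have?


A CNF formula is a conjunction of clauses.
Clauses are separated by ^.
Counting the conjuncts: 4 clauses.

4


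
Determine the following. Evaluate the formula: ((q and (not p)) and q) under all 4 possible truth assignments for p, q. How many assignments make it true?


Check all 4 assignments:
p=0, q=0: 0
p=0, q=1: 1
p=1, q=0: 0
p=1, q=1: 0
Count of True = 1

1


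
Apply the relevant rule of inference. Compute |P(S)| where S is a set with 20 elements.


The power set of a set with n elements has 2^n elements.
|P(S)| = 2^20 = 1048576

1048576


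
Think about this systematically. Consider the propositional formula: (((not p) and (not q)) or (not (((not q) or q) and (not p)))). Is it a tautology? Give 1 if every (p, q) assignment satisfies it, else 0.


Check all 4 assignments:
p=0, q=0: 1
p=0, q=1: 0
p=1, q=0: 1
p=1, q=1: 1
Satisfying count = 3/4.
Tautology iff count = 4: no.

0


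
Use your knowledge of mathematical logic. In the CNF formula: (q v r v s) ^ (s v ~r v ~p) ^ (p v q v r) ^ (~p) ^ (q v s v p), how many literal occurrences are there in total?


Counting literals in each clause:
Clause 1: 3 literal(s)
Clause 2: 3 literal(s)
Clause 3: 3 literal(s)
Clause 4: 1 literal(s)
Clause 5: 3 literal(s)
Total = 13

13


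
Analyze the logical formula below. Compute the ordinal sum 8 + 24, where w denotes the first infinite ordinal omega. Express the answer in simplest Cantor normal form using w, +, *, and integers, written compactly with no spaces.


Compute 8 + 24.
Ordinal + is associative but NOT commutative; for finite n>0, n + w = w but w + n stays w+n.
Both operands finite; ordinal + agrees with natural +: 8 + 24 = 32.
Result = 32

32


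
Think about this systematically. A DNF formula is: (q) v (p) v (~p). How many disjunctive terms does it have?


A DNF formula is a disjunction of terms (conjunctions).
Terms are separated by v.
Counting the disjuncts: 3 terms.

3


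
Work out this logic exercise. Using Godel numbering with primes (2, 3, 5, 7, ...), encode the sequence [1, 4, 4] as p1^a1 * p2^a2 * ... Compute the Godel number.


Encode each element as an exponent of the corresponding prime:
  2^1 = 2
  3^4 = 81
  5^4 = 625
Product = 2 * 81 * 625 = 101250

101250


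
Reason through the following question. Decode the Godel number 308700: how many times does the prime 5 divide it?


Factorize 308700 by dividing by 5 repeatedly.
Division steps: 5 divides 308700 exactly 2 time(s).
Exponent of 5 = 2

2


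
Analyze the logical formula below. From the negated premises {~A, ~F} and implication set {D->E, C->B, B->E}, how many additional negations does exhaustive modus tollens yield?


Initial negated facts: {~A, ~F}
Apply modus tollens to closure:
  (no implication fires)
Final negated: {~A, ~F}
New negations: {(none)}
Count = 0

0


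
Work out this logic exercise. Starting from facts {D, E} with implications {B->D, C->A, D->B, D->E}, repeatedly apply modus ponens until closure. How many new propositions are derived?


Initial facts: {D, E}
Apply modus ponens to closure:
  D and D->B  =>  B
Final known: {B, D, E}
New propositions: {B}
Count = 1

1


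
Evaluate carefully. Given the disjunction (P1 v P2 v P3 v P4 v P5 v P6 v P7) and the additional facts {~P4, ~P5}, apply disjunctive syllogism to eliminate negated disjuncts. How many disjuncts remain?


Original disjuncts (7): P1, P2, P3, P4, P5, P6, P7
Negated (eliminate): ~P4, ~P5
Remaining disjuncts: P1, P2, P3, P6, P7
Count = 7 - 2 = 5

5


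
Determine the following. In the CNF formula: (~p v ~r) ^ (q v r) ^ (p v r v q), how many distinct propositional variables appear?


Identify each variable that appears in the formula.
Variables found: p, q, r
Count = 3

3


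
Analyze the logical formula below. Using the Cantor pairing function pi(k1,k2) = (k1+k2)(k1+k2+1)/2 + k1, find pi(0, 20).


k1 + k2 = 20
(k1+k2)(k1+k2+1)/2 = 20 * 21 / 2 = 210
pi = 210 + 0 = 210

210


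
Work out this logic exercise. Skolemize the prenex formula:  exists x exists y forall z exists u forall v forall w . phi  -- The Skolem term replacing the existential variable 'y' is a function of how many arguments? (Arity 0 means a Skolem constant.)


Quantifier prefix: exists x exists y forall z exists u forall v forall w
'y' is existentially quantified at position 2.
No universal quantifiers precede it.
Skolem function arity = 0 (a Skolem constant)

0


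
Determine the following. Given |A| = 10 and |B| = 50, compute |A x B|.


The Cartesian product A x B contains all ordered pairs (a, b).
|A x B| = |A| * |B| = 10 * 50 = 500

500


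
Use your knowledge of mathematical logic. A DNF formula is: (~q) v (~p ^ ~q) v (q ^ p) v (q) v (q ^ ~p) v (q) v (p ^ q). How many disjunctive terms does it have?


A DNF formula is a disjunction of terms (conjunctions).
Terms are separated by v.
Counting the disjuncts: 7 terms.

7


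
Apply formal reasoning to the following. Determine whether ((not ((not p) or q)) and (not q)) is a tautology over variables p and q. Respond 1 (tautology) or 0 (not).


Check all 4 assignments:
p=0, q=0: 0
p=0, q=1: 0
p=1, q=0: 1
p=1, q=1: 0
Satisfying count = 1/4.
Tautology iff count = 4: no.

0


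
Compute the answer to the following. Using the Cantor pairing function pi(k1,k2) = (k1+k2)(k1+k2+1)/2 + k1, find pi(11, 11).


k1 + k2 = 22
(k1+k2)(k1+k2+1)/2 = 22 * 23 / 2 = 253
pi = 253 + 11 = 264

264


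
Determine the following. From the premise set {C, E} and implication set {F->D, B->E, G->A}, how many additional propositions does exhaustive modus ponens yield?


Initial facts: {C, E}
Apply modus ponens to closure:
  (no implication fires)
Final known: {C, E}
New propositions: {(none)}
Count = 0

0


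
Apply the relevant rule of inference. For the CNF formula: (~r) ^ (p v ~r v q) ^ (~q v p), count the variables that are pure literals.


Check each variable for pure literal status:
p: pure positive
q: mixed (not pure)
r: pure negative
Pure literal count = 2

2


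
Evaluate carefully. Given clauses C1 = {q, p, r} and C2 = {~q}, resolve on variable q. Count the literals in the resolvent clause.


Remove q from C1 and ~q from C2.
C1 remainder: {p, r}
C2 remainder: {}
Union (resolvent): {p, r}
Resolvent has 2 literal(s).

2


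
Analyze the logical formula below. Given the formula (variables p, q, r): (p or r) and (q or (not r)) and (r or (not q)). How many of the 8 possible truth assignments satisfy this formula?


Evaluate all 8 assignments for p, q, r:
p=0, q=0, r=0: 0
p=0, q=0, r=1: 0
p=0, q=1, r=0: 0
p=0, q=1, r=1: 1
p=1, q=0, r=0: 1
p=1, q=0, r=1: 0
p=1, q=1, r=0: 0
p=1, q=1, r=1: 1
Satisfying count = 3

3


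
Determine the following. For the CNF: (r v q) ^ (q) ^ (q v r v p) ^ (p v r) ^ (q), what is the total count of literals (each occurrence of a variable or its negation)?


Counting literals in each clause:
Clause 1: 2 literal(s)
Clause 2: 1 literal(s)
Clause 3: 3 literal(s)
Clause 4: 2 literal(s)
Clause 5: 1 literal(s)
Total = 9

9


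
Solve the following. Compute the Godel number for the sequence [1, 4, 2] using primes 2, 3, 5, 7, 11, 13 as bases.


Encode each element as an exponent of the corresponding prime:
  2^1 = 2
  3^4 = 81
  5^2 = 25
Product = 2 * 81 * 25 = 4050

4050


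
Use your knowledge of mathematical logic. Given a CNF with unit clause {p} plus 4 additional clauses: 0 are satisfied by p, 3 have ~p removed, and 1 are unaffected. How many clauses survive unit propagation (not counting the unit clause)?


Satisfied (removed): 0
Shortened (remain): 3
Unchanged (remain): 1
Remaining = 3 + 1 = 4

4


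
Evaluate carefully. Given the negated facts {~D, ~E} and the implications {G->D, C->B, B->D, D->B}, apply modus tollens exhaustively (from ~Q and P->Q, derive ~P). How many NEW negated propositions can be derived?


Initial negated facts: {~D, ~E}
Apply modus tollens to closure:
  ~D and G->D  =>  ~G
  ~D and B->D  =>  ~B
  ~B and C->B  =>  ~C
Final negated: {~B, ~C, ~D, ~E, ~G}
New negations: {~B, ~C, ~G}
Count = 3

3


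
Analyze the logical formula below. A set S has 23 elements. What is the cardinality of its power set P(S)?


The power set of a set with n elements has 2^n elements.
|P(S)| = 2^23 = 8388608

8388608


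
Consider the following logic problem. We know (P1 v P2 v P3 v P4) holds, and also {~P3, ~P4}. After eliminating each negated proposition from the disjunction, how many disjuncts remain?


Original disjuncts (4): P1, P2, P3, P4
Negated (eliminate): ~P3, ~P4
Remaining disjuncts: P1, P2
Count = 4 - 2 = 2

2


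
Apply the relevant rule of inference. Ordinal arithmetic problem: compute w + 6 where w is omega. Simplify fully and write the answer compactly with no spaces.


Compute w + 6.
Ordinal + is associative but NOT commutative; for finite n>0, n + w = w but w + n stays w+n.
w + 6 is already in normal form (a successor ordinal beyond w).
Result = w+6

w+6


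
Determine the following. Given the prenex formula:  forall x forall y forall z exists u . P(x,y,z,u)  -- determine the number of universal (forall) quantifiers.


Quantifier prefix: forall x forall y forall z exists u
Mark each quantifier type:
  U U U E
Universal count = 3, Existential count = 1
Asked for universal (forall) quantifiers: 3

3


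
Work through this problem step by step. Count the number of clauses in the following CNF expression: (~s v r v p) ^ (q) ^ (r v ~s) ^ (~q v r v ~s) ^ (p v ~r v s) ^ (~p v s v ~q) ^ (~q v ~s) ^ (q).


A CNF formula is a conjunction of clauses.
Clauses are separated by ^.
Counting the conjuncts: 8 clauses.

8


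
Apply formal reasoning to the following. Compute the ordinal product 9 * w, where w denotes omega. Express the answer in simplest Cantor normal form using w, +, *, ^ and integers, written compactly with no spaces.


Compute 9 * w.
Ordinal * is associative and left-distributive over +, but NOT commutative; for finite n>1, n*w = w but w*n stays w*n.
For finite n>0, n * w = sup{n*k : k<w} = w. So 9 * w = w.
Result = w

w


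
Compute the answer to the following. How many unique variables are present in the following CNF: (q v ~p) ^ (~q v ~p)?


Identify each variable that appears in the formula.
Variables found: p, q
Count = 2

2


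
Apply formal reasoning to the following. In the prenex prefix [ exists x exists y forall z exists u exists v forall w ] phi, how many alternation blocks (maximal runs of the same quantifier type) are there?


Quantifier-type sequence: E E A E E A  (A=forall, E=exists)
Group into maximal same-type runs:
  Ex2 | Ax1 | Ex2 | Ax1
Number of blocks = 4

4


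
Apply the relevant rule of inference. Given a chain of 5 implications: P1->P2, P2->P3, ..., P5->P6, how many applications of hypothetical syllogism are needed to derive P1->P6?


With 5 implications in a chain connecting 6 propositions:
P1->P2, P2->P3, ..., P5->P6
Steps needed = (number of implications) - 1 = 5 - 1 = 4

4


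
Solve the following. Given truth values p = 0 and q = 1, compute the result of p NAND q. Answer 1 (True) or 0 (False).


p = 0, q = 1
Operation: p NAND q
Evaluate: 0 NAND 1 = 1

1


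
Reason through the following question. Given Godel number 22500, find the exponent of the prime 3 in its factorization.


Factorize 22500 by dividing by 3 repeatedly.
Division steps: 3 divides 22500 exactly 2 time(s).
Exponent of 3 = 2

2


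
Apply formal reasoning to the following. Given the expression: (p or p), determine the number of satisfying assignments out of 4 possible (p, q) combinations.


Check all 4 assignments:
p=0, q=0: 0
p=0, q=1: 0
p=1, q=0: 1
p=1, q=1: 1
Count of True = 2

2


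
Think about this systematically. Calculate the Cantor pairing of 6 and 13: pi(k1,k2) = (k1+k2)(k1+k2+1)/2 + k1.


k1 + k2 = 19
(k1+k2)(k1+k2+1)/2 = 19 * 20 / 2 = 190
pi = 190 + 6 = 196

196


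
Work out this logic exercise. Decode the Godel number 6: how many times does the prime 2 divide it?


Factorize 6 by dividing by 2 repeatedly.
Division steps: 2 divides 6 exactly 1 time(s).
Exponent of 2 = 1

1


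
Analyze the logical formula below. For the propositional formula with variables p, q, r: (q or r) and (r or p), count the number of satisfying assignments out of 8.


Evaluate all 8 assignments for p, q, r:
p=0, q=0, r=0: 0
p=0, q=0, r=1: 1
p=0, q=1, r=0: 0
p=0, q=1, r=1: 1
p=1, q=0, r=0: 0
p=1, q=0, r=1: 1
p=1, q=1, r=0: 1
p=1, q=1, r=1: 1
Satisfying count = 5

5


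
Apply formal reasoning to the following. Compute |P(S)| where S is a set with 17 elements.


The power set of a set with n elements has 2^n elements.
|P(S)| = 2^17 = 131072

131072


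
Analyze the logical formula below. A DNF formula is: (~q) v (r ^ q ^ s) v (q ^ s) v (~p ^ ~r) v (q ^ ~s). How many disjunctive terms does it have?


A DNF formula is a disjunction of terms (conjunctions).
Terms are separated by v.
Counting the disjuncts: 5 terms.

5


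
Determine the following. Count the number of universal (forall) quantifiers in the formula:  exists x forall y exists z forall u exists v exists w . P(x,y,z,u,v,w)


Quantifier prefix: exists x forall y exists z forall u exists v exists w
Mark each quantifier type:
  E U E U E E
Universal count = 2, Existential count = 4
Asked for universal (forall) quantifiers: 2

2


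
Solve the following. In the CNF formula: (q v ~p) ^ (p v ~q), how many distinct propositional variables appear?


Identify each variable that appears in the formula.
Variables found: p, q
Count = 2

2


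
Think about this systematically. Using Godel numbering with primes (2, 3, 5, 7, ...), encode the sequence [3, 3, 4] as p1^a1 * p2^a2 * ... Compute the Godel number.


Encode each element as an exponent of the corresponding prime:
  2^3 = 8
  3^3 = 27
  5^4 = 625
Product = 8 * 27 * 625 = 135000

135000


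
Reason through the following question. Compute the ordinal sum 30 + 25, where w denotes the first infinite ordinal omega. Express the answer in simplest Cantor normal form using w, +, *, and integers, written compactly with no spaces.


Compute 30 + 25.
Ordinal + is associative but NOT commutative; for finite n>0, n + w = w but w + n stays w+n.
Both operands finite; ordinal + agrees with natural +: 30 + 25 = 55.
Result = 55

55


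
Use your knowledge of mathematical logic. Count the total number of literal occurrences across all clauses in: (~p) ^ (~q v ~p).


Counting literals in each clause:
Clause 1: 1 literal(s)
Clause 2: 2 literal(s)
Total = 3

3


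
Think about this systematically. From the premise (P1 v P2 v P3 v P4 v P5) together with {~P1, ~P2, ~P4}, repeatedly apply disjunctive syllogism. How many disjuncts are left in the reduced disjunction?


Original disjuncts (5): P1, P2, P3, P4, P5
Negated (eliminate): ~P1, ~P2, ~P4
Remaining disjuncts: P3, P5
Count = 5 - 3 = 2

2


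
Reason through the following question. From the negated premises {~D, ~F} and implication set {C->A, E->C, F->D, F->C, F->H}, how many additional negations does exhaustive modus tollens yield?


Initial negated facts: {~D, ~F}
Apply modus tollens to closure:
  (no implication fires)
Final negated: {~D, ~F}
New negations: {(none)}
Count = 0

0


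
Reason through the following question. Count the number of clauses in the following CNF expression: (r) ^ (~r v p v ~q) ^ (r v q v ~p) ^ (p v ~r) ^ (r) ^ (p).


A CNF formula is a conjunction of clauses.
Clauses are separated by ^.
Counting the conjuncts: 6 clauses.

6


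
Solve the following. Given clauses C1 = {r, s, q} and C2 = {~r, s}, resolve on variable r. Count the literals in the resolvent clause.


Remove r from C1 and ~r from C2.
C1 remainder: {s, q}
C2 remainder: {s}
Union (resolvent): {q, s}
Resolvent has 2 literal(s).

2


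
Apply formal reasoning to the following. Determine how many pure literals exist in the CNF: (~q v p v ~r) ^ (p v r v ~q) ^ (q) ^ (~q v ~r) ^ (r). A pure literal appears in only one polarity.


Check each variable for pure literal status:
p: pure positive
q: mixed (not pure)
r: mixed (not pure)
Pure literal count = 1

1


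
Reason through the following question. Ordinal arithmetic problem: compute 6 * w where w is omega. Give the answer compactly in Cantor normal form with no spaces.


Compute 6 * w.
Ordinal * is associative and left-distributive over +, but NOT commutative; for finite n>1, n*w = w but w*n stays w*n.
For finite n>0, n * w = sup{n*k : k<w} = w. So 6 * w = w.
Result = w

w


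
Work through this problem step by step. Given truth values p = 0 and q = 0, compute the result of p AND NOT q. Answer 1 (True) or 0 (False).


p = 0, q = 0
Operation: p AND NOT q
Evaluate: 0 AND NOT 0 = 0

0


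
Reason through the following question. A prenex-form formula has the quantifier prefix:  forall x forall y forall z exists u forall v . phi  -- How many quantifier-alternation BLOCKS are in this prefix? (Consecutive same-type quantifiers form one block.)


Quantifier-type sequence: A A A E A  (A=forall, E=exists)
Group into maximal same-type runs:
  Ax3 | Ex1 | Ax1
Number of blocks = 3

3


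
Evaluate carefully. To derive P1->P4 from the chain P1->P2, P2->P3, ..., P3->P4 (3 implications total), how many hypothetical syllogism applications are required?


With 3 implications in a chain connecting 4 propositions:
P1->P2, P2->P3, ..., P3->P4
Steps needed = (number of implications) - 1 = 3 - 1 = 2

2


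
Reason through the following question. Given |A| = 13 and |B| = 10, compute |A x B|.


The Cartesian product A x B contains all ordered pairs (a, b).
|A x B| = |A| * |B| = 13 * 10 = 130

130


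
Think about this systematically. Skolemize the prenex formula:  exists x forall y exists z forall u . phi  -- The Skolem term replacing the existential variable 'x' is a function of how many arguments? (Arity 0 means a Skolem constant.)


Quantifier prefix: exists x forall y exists z forall u
'x' is existentially quantified at position 1.
No universal quantifiers precede it.
Skolem function arity = 0 (a Skolem constant)

0


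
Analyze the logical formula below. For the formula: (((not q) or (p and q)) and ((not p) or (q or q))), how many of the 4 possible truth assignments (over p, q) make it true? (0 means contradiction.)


Check all 4 assignments:
p=0, q=0: 1
p=0, q=1: 0
p=1, q=0: 0
p=1, q=1: 1
Count of True = 2

2


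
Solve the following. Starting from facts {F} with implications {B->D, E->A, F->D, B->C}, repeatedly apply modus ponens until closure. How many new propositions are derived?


Initial facts: {F}
Apply modus ponens to closure:
  F and F->D  =>  D
Final known: {D, F}
New propositions: {D}
Count = 1

1


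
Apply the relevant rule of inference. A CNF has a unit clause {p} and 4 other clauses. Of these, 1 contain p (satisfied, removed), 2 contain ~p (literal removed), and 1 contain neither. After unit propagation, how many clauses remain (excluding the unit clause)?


Satisfied (removed): 1
Shortened (remain): 2
Unchanged (remain): 1
Remaining = 2 + 1 = 3

3


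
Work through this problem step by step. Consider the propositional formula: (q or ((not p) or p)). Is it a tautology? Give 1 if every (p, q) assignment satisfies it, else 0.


Check all 4 assignments:
p=0, q=0: 1
p=0, q=1: 1
p=1, q=0: 1
p=1, q=1: 1
Satisfying count = 4/4.
Tautology iff count = 4: yes.

1


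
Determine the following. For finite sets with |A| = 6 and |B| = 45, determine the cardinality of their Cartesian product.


The Cartesian product A x B contains all ordered pairs (a, b).
|A x B| = |A| * |B| = 6 * 45 = 270

270


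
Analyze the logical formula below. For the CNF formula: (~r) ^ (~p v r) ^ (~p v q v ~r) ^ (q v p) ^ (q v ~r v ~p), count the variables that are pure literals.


Check each variable for pure literal status:
p: mixed (not pure)
q: pure positive
r: mixed (not pure)
Pure literal count = 1

1


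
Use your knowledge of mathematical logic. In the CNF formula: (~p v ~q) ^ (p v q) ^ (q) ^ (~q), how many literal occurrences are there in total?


Counting literals in each clause:
Clause 1: 2 literal(s)
Clause 2: 2 literal(s)
Clause 3: 1 literal(s)
Clause 4: 1 literal(s)
Total = 6

6


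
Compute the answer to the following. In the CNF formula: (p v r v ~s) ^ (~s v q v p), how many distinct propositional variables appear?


Identify each variable that appears in the formula.
Variables found: p, q, r, s
Count = 4

4


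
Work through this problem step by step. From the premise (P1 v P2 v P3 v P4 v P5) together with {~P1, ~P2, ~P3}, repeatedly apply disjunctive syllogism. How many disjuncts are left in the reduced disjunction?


Original disjuncts (5): P1, P2, P3, P4, P5
Negated (eliminate): ~P1, ~P2, ~P3
Remaining disjuncts: P4, P5
Count = 5 - 3 = 2

2


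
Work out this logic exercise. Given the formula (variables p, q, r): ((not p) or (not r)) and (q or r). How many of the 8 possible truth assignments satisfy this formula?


Evaluate all 8 assignments for p, q, r:
p=0, q=0, r=0: 0
p=0, q=0, r=1: 1
p=0, q=1, r=0: 1
p=0, q=1, r=1: 1
p=1, q=0, r=0: 0
p=1, q=0, r=1: 0
p=1, q=1, r=0: 1
p=1, q=1, r=1: 0
Satisfying count = 4

4


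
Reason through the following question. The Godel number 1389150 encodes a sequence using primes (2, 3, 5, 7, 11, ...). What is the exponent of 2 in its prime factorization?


Factorize 1389150 by dividing by 2 repeatedly.
Division steps: 2 divides 1389150 exactly 1 time(s).
Exponent of 2 = 1

1


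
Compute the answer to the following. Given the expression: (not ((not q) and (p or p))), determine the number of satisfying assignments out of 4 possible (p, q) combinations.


Check all 4 assignments:
p=0, q=0: 1
p=0, q=1: 1
p=1, q=0: 0
p=1, q=1: 1
Count of True = 3

3
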